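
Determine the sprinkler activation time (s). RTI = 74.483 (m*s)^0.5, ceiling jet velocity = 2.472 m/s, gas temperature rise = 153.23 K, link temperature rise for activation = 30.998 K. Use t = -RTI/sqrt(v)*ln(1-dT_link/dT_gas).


dT_link/dT_gas = 0.20230
ln(1 - 0.20230) = -0.22602
t = -74.483 / sqrt(2.472) * -0.22602 = 10.707 s

10.707 s


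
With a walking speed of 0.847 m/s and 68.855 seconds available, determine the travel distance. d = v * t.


d = 0.847 * 68.855 = 58.320 m

58.320 m


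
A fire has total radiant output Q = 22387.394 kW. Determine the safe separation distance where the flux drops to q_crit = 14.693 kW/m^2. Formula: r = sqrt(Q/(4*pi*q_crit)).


4*pi*q_crit = 184.64
Q/(4*pi*q_crit) = 121.25
r = sqrt(121.25) = 11.011 m

11.011 m


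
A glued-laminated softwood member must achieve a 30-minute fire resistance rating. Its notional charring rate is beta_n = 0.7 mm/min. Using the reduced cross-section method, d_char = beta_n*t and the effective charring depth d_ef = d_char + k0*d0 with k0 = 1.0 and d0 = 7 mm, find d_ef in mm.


d_char = 0.7 * 30 = 21 mm
d_ef = 21 + 1.0*7 = 28 mm

28 mm


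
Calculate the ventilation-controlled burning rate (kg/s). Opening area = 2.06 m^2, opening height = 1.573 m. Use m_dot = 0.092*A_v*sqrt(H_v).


sqrt(H_v) = 1.2542
m_dot = 0.092 * 2.06 * 1.2542 = 0.23769 kg/s

0.23769 kg/s


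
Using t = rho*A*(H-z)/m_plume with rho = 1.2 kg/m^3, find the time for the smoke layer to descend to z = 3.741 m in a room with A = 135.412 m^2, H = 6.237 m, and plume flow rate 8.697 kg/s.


H - z = 2.496 m
t = 1.2 * 135.412 * 2.496 / 8.697 = 46.635 s

46.635 s


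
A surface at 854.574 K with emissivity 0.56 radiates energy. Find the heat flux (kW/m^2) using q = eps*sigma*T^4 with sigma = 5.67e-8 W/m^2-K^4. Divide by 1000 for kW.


T^4 = 5.3333e+11
q = 0.56 * 5.67e-8 * 5.3333e+11 / 1000 = 16.934 kW/m^2

16.934 kW/m^2


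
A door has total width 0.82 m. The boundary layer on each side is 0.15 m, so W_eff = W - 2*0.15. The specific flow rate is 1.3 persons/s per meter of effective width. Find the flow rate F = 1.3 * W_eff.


W_eff = 0.82 - 0.30 = 0.52 m
F = 1.3 * 0.52 = 0.676 persons/s

0.676 persons/s


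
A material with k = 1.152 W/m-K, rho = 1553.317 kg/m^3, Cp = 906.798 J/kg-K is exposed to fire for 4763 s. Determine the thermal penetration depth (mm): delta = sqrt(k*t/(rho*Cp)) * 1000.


alpha = 1.152 / (1553.317 * 906.798) = 8.1787e-07 m^2/s
alpha * t = 0.0038955
delta = sqrt(0.0038955) * 1000 = 62.414 mm

62.414 mm


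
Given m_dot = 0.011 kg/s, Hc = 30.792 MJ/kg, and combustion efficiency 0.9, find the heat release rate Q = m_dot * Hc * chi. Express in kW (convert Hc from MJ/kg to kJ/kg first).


Hc = 30.792 MJ/kg = 30.792 * 1000 kJ/kg = 30792 kJ/kg
Q = 0.011 kg/s * 30792 kJ/kg * 0.9 = 304.84 kW

304.84 kW


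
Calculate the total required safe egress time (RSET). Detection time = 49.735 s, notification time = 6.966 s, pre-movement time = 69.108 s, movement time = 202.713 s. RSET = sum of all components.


Total = 49.735 + 6.966 + 69.108 + 202.713 = 328.522 s

328.522 s


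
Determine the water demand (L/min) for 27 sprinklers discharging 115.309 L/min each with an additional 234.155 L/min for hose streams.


Sprinkler demand = 27 * 115.309 = 3113.343 L/min
Total = 3113.343 + 234.155 = 3347.498 L/min

3347.498 L/min


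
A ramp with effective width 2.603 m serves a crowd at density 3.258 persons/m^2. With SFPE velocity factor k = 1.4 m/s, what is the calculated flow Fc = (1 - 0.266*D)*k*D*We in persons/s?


1 - 0.266*D = 1 - 0.266*3.258 = 0.13337
Fs = 0.13337 * 1.4 * 3.258 = 0.60834 persons/(s*m)
Fc = 0.60834 * 2.603 = 1.5835 persons/s

1.5835 persons/s


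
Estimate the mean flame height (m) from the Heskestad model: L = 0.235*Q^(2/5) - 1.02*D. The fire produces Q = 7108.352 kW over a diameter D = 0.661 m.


Q^(2/5) = 34.730
0.235 * Q^(2/5) = 8.1616
1.02 * D = 0.67422
L = 7.4874 m

7.4874 m


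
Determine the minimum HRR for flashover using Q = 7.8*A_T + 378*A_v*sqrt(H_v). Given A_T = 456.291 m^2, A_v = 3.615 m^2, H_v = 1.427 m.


7.8*A_T = 3559.1
sqrt(H_v) = 1.1946
378*A_v*sqrt(H_v) = 1632.3
Q = 3559.1 + 1632.3 = 5191.4 kW

5191.4 kW


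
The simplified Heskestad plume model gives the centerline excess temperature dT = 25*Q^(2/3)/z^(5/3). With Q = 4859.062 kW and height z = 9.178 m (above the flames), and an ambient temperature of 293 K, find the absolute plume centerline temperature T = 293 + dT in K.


Q^(2/3) = 286.88
z^(5/3) = 40.233
dT = 25 * 286.88 / 40.233 = 178.26 K
T = 293 + 178.26 = 471.26 K

471.26 K


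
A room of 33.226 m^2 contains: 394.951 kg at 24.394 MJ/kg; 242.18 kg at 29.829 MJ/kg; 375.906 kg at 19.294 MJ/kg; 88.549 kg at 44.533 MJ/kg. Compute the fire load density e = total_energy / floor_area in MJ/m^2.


Total energy = 394.951*24.394 + 242.18*29.829 + 375.906*19.294 + 88.549*44.533
= 9634.435 + 7223.987 + 7252.730 + 3943.353
= 28054.50 MJ
e = 28054.50 / 33.226 = 844.35 MJ/m^2

844.35 MJ/m^2


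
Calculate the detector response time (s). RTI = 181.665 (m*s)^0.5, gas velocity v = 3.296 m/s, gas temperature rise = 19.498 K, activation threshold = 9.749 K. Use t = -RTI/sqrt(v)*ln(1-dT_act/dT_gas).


dT_act/dT_gas = 0.5
ln(1 - 0.5) = -0.69315
t = -181.665 / sqrt(3.296) * -0.69315 = 69.359 s

69.359 s


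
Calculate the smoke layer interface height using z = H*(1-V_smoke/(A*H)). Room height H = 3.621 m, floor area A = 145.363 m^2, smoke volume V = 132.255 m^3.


V/(A*H) = 0.25126
1 - 0.25126 = 0.74874
z = 3.621 * 0.74874 = 2.7112 m

2.7112 m


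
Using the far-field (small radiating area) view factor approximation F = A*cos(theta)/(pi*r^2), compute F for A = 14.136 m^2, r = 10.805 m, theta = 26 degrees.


cos(26 deg) = 0.89879
pi*r^2 = 366.77
F = 14.136 * 0.89879 / 366.77 = 0.034641

0.034641


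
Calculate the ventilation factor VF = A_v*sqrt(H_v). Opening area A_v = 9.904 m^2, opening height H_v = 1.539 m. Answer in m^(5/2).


sqrt(H_v) = 1.2406
VF = 9.904 * 1.2406 = 12.287 m^(5/2)

12.287 m^(5/2)


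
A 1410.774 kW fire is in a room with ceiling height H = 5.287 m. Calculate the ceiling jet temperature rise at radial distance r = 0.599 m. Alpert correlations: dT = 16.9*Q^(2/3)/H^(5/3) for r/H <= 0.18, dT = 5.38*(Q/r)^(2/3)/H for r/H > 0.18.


r/H = 0.599 / 5.287 = 0.11330
r/H <= 0.18, so dT = 16.9*Q^(2/3)/H^(5/3)
Q^(2/3) = 125.79
H^(5/3) = 16.045
dT = 16.9 * 125.79 / 16.045 = 132.49 K

132.49 K


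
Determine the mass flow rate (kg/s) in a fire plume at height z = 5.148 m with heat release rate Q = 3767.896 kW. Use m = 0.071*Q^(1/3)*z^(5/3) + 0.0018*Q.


Q^(1/3) = 15.561
z^(5/3) = 15.348
First term = 0.071 * 15.561 * 15.348 = 16.957
Second term = 0.0018 * 3767.896 = 6.7822
m = 23.739 kg/s

23.739 kg/s


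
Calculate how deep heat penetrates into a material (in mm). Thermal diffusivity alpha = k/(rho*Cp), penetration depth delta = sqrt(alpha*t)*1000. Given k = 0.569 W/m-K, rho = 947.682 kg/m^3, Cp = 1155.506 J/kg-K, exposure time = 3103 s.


alpha = 0.569 / (947.682 * 1155.506) = 5.1961e-07 m^2/s
alpha * t = 0.0016123
delta = sqrt(0.0016123) * 1000 = 40.154 mm

40.154 mm


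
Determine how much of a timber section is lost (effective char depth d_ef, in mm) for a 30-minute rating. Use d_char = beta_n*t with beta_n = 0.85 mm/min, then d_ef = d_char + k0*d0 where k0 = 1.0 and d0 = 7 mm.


d_char = 0.85 * 30 = 25.5 mm
d_ef = 25.5 + 1.0*7 = 32.5 mm

32.5 mm


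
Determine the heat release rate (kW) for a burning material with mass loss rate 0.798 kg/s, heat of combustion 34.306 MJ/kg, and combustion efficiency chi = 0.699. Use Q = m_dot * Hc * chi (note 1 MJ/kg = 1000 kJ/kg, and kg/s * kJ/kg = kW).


Hc = 34.306 MJ/kg = 34.306 * 1000 kJ/kg = 34306 kJ/kg
Q = 0.798 kg/s * 34306 kJ/kg * 0.699 = 19136 kW

19136 kW


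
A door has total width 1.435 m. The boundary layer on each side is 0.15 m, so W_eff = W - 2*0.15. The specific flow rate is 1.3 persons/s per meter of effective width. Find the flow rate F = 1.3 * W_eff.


W_eff = 1.435 - 0.30 = 1.135 m
F = 1.3 * 1.135 = 1.4755 persons/s

1.4755 persons/s


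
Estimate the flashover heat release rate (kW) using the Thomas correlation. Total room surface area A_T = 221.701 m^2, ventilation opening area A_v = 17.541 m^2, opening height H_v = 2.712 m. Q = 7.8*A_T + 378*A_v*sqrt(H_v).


7.8*A_T = 1729.3
sqrt(H_v) = 1.6468
378*A_v*sqrt(H_v) = 10919
Q = 1729.3 + 10919 = 12648 kW

12648 kW


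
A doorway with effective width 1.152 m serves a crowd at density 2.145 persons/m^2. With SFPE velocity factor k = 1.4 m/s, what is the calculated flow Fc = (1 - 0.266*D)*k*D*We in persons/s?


1 - 0.266*D = 1 - 0.266*2.145 = 0.42943
Fs = 0.42943 * 1.4 * 2.145 = 1.2896 persons/(s*m)
Fc = 1.2896 * 1.152 = 1.4856 persons/s

1.4856 persons/s


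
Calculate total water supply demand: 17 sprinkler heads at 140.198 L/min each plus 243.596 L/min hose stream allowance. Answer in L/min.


Sprinkler demand = 17 * 140.198 = 2383.366 L/min
Total = 2383.366 + 243.596 = 2626.962 L/min

2626.962 L/min


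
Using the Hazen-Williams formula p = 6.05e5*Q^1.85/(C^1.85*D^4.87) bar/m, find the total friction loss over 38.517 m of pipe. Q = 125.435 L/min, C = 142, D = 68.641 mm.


Q^1.85 = 7622.1
C^1.85 = 9588.1
D^4.87 = 8.7935e+08
p/m = 0.00054693 bar/m
p_total = 0.00054693 * 38.517 = 0.021066 bar

0.021066 bar


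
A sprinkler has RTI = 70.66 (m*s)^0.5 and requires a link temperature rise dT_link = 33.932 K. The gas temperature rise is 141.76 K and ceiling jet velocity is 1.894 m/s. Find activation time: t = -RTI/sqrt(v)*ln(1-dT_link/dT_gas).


dT_link/dT_gas = 0.23936
ln(1 - 0.23936) = -0.27360
t = -70.66 / sqrt(1.894) * -0.27360 = 14.047 s

14.047 s


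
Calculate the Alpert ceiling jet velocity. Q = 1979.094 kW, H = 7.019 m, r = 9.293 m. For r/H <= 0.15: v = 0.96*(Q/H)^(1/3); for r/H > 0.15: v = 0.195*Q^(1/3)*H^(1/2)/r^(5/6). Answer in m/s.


r/H = 9.293 / 7.019 = 1.3240
r/H > 0.15, so v = 0.195*Q^(1/3)*H^(1/2)/r^(5/6)
Q^(1/3) = 12.555
H^(1/2) = 2.6493
r^(5/6) = 6.4091
v = 0.195 * 12.555 * 2.6493 / 6.4091 = 1.0120 m/s

1.0120 m/s


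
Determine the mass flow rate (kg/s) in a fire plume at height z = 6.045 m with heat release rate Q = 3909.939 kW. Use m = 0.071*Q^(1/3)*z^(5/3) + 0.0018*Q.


Q^(1/3) = 15.754
z^(5/3) = 20.060
First term = 0.071 * 15.754 * 20.060 = 22.438
Second term = 0.0018 * 3909.939 = 7.0379
m = 29.475 kg/s

29.475 kg/s


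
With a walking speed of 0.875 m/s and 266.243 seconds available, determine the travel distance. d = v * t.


d = 0.875 * 266.243 = 232.96 m

232.96 m


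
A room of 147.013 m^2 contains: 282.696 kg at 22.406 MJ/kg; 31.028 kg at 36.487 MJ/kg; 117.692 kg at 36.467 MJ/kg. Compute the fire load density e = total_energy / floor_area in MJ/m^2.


Total energy = 282.696*22.406 + 31.028*36.487 + 117.692*36.467
= 6334.087 + 1132.119 + 4291.874
= 11758.08 MJ
e = 11758.08 / 147.013 = 79.980 MJ/m^2

79.980 MJ/m^2


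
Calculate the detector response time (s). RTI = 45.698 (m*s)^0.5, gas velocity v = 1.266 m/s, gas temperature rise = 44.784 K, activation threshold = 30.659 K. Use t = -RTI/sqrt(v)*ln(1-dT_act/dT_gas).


dT_act/dT_gas = 0.68460
ln(1 - 0.68460) = -1.1539
t = -45.698 / sqrt(1.266) * -1.1539 = 46.865 s

46.865 s


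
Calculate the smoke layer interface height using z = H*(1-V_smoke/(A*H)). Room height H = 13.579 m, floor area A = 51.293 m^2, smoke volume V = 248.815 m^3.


V/(A*H) = 0.35723
1 - 0.35723 = 0.64277
z = 13.579 * 0.64277 = 8.7281 m

8.7281 m


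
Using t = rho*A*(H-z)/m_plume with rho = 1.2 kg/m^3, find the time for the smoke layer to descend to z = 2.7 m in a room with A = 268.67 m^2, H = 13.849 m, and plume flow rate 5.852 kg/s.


H - z = 11.149 m
t = 1.2 * 268.67 * 11.149 / 5.852 = 614.23 s

614.23 s


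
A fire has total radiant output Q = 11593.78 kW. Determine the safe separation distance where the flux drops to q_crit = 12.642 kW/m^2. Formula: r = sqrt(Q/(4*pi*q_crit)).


4*pi*q_crit = 158.86
Q/(4*pi*q_crit) = 72.979
r = sqrt(72.979) = 8.5428 m

8.5428 m


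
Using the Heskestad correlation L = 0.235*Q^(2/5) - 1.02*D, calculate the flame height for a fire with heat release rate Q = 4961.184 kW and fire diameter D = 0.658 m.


Q^(2/5) = 30.077
0.235 * Q^(2/5) = 7.0681
1.02 * D = 0.67116
L = 6.3969 m

6.3969 m


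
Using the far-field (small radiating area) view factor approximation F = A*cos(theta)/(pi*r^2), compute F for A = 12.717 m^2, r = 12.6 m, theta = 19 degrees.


cos(19 deg) = 0.94552
pi*r^2 = 498.76
F = 12.717 * 0.94552 / 498.76 = 0.024108

0.024108


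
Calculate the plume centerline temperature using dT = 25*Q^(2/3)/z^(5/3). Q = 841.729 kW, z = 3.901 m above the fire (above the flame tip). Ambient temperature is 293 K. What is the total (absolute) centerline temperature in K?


Q^(2/3) = 89.149
z^(5/3) = 9.6670
dT = 25 * 89.149 / 9.6670 = 230.55 K
T = 293 + 230.55 = 523.55 K

523.55 K


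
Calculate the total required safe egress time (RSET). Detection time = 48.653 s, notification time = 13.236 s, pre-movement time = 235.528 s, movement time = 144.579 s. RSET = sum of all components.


Total = 48.653 + 13.236 + 235.528 + 144.579 = 441.996 s

441.996 s


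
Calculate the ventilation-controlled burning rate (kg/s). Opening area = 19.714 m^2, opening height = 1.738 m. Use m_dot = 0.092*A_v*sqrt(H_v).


sqrt(H_v) = 1.3183
m_dot = 0.092 * 19.714 * 1.3183 = 2.3910 kg/s

2.3910 kg/s


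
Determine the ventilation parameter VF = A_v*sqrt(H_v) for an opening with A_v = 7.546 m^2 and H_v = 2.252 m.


sqrt(H_v) = 1.5007
VF = 7.546 * 1.5007 = 11.324 m^(5/2)

11.324 m^(5/2)


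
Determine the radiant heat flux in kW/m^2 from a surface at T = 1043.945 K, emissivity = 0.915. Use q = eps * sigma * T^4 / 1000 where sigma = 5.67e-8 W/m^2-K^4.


T^4 = 1.1877e+12
q = 0.915 * 5.67e-8 * 1.1877e+12 / 1000 = 61.619 kW/m^2

61.619 kW/m^2


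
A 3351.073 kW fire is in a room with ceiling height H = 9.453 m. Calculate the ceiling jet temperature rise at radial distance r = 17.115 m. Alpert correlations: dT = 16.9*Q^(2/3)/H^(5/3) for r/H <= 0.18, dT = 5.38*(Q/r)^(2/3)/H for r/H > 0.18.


r/H = 17.115 / 9.453 = 1.8105
r/H > 0.18, so dT = 5.38*(Q/r)^(2/3)/H
Q/r = 195.80
(Q/r)^(2/3) = 33.719
dT = 5.38 * 33.719 / 9.453 = 19.190 K

19.190 K


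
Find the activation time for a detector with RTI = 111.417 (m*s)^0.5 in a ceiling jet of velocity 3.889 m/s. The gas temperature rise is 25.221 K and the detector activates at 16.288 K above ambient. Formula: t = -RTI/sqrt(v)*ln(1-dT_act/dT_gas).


dT_act/dT_gas = 0.64581
ln(1 - 0.64581) = -1.0379
t = -111.417 / sqrt(3.889) * -1.0379 = 58.641 s

58.641 s


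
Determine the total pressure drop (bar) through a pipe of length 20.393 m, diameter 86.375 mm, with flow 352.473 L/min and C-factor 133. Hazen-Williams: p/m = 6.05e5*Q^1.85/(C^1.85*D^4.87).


Q^1.85 = 51545
C^1.85 = 8494.3
D^4.87 = 2.6928e+09
p/m = 0.0013633 bar/m
p_total = 0.0013633 * 20.393 = 0.027803 bar

0.027803 bar


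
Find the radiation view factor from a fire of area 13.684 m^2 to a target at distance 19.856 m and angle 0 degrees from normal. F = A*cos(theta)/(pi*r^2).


cos(0 deg) = 1
pi*r^2 = 1238.6
F = 13.684 * 1 / 1238.6 = 0.011048

0.011048


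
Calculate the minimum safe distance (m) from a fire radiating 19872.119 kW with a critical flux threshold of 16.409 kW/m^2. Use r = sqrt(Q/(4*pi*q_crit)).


4*pi*q_crit = 206.20
Q/(4*pi*q_crit) = 96.372
r = sqrt(96.372) = 9.8169 m

9.8169 m


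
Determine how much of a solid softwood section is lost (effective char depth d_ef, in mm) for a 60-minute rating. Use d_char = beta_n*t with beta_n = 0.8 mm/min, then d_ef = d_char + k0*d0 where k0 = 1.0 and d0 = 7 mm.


d_char = 0.8 * 60 = 48 mm
d_ef = 48 + 1.0*7 = 55 mm

55 mm


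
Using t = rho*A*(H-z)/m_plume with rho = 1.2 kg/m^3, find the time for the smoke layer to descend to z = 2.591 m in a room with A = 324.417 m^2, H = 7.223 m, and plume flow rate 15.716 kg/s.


H - z = 4.632 m
t = 1.2 * 324.417 * 4.632 / 15.716 = 114.74 s

114.74 s


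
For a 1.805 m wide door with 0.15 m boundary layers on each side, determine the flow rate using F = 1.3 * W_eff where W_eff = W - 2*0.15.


W_eff = 1.805 - 0.30 = 1.505 m
F = 1.3 * 1.505 = 1.9565 persons/s

1.9565 persons/s


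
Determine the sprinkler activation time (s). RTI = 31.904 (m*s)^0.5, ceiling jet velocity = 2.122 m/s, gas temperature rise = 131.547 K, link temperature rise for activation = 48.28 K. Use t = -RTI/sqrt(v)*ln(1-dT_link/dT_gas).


dT_link/dT_gas = 0.36702
ln(1 - 0.36702) = -0.45731
t = -31.904 / sqrt(2.122) * -0.45731 = 10.016 s

10.016 s


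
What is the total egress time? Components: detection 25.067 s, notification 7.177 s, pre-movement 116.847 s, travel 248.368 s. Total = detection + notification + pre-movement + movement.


Total = 25.067 + 7.177 + 116.847 + 248.368 = 397.459 s

397.459 s


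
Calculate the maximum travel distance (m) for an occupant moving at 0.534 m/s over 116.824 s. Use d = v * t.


d = 0.534 * 116.824 = 62.384 m

62.384 m


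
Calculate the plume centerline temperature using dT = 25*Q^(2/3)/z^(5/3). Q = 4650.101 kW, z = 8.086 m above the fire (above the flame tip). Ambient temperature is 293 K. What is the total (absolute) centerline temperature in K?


Q^(2/3) = 278.60
z^(5/3) = 32.575
dT = 25 * 278.60 / 32.575 = 213.81 K
T = 293 + 213.81 = 506.81 K

506.81 K


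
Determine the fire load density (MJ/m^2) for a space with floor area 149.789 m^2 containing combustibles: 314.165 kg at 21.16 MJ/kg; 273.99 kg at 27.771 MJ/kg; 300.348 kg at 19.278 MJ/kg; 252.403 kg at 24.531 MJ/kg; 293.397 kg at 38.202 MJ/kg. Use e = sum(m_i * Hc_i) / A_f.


Total energy = 314.165*21.16 + 273.99*27.771 + 300.348*19.278 + 252.403*24.531 + 293.397*38.202
= 6647.731 + 7608.976 + 5790.109 + 6191.698 + 11208.35
= 37446.87 MJ
e = 37446.87 / 149.789 = 250.00 MJ/m^2

250.00 MJ/m^2


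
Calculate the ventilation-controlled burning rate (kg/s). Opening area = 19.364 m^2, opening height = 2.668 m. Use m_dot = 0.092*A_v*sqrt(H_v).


sqrt(H_v) = 1.6334
m_dot = 0.092 * 19.364 * 1.6334 = 2.9099 kg/s

2.9099 kg/s


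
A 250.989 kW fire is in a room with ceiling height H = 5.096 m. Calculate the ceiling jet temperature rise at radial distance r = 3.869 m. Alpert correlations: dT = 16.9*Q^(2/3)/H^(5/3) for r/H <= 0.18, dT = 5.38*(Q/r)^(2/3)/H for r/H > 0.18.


r/H = 3.869 / 5.096 = 0.75922
r/H > 0.18, so dT = 5.38*(Q/r)^(2/3)/H
Q/r = 64.872
(Q/r)^(2/3) = 16.145
dT = 5.38 * 16.145 / 5.096 = 17.045 K

17.045 K


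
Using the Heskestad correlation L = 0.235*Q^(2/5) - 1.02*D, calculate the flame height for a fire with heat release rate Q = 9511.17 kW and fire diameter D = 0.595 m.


Q^(2/5) = 39.021
0.235 * Q^(2/5) = 9.1698
1.02 * D = 0.60690
L = 8.5629 m

8.5629 m


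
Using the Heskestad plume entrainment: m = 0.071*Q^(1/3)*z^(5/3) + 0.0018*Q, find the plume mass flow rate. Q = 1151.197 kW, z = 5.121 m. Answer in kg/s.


Q^(1/3) = 10.481
z^(5/3) = 15.215
First term = 0.071 * 10.481 * 15.215 = 11.321
Second term = 0.0018 * 1151.197 = 2.0722
m = 13.394 kg/s

13.394 kg/s


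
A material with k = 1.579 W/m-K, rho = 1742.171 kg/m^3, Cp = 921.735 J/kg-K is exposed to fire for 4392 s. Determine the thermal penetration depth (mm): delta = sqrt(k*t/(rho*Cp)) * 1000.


alpha = 1.579 / (1742.171 * 921.735) = 9.8330e-07 m^2/s
alpha * t = 0.0043186
delta = sqrt(0.0043186) * 1000 = 65.716 mm

65.716 mm


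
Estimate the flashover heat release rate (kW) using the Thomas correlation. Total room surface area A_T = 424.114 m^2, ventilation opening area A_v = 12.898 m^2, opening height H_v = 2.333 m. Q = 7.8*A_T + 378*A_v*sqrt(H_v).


7.8*A_T = 3308.1
sqrt(H_v) = 1.5274
378*A_v*sqrt(H_v) = 7446.8
Q = 3308.1 + 7446.8 = 10755 kW

10755 kW


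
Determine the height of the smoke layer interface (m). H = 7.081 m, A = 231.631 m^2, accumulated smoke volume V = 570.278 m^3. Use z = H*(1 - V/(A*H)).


V/(A*H) = 0.34769
1 - 0.34769 = 0.65231
z = 7.081 * 0.65231 = 4.6190 m

4.6190 m


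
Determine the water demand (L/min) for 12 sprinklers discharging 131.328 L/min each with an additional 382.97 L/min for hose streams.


Sprinkler demand = 12 * 131.328 = 1575.936 L/min
Total = 1575.936 + 382.97 = 1958.906 L/min

1958.906 L/min


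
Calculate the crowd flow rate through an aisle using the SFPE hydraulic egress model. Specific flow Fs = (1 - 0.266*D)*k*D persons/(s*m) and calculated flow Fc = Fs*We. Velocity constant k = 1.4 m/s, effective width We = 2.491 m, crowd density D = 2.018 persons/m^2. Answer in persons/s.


1 - 0.266*D = 1 - 0.266*2.018 = 0.46321
Fs = 0.46321 * 1.4 * 2.018 = 1.3087 persons/(s*m)
Fc = 1.3087 * 2.491 = 3.2599 persons/s

3.2599 persons/s


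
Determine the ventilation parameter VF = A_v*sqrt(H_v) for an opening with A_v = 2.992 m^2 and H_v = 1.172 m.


sqrt(H_v) = 1.0826
VF = 2.992 * 1.0826 = 3.2391 m^(5/2)

3.2391 m^(5/2)


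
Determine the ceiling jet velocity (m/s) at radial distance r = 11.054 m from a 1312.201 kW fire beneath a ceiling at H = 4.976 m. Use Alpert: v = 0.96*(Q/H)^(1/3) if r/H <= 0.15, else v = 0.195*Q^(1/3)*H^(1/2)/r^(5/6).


r/H = 11.054 / 4.976 = 2.2215
r/H > 0.15, so v = 0.195*Q^(1/3)*H^(1/2)/r^(5/6)
Q^(1/3) = 10.948
H^(1/2) = 2.2307
r^(5/6) = 7.4063
v = 0.195 * 10.948 * 2.2307 / 7.4063 = 0.64300 m/s

0.64300 m/s


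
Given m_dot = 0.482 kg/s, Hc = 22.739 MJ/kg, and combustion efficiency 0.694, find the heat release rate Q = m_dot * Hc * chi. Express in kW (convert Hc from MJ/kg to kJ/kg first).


Hc = 22.739 MJ/kg = 22.739 * 1000 kJ/kg = 22739 kJ/kg
Q = 0.482 kg/s * 22739 kJ/kg * 0.694 = 7606.4 kW

7606.4 kW


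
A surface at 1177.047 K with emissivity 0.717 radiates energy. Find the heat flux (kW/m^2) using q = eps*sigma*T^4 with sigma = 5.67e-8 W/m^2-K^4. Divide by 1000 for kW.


T^4 = 1.9194e+12
q = 0.717 * 5.67e-8 * 1.9194e+12 / 1000 = 78.033 kW/m^2

78.033 kW/m^2


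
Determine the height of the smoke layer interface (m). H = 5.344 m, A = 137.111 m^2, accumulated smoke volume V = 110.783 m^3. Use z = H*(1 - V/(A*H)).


V/(A*H) = 0.15119
1 - 0.15119 = 0.84881
z = 5.344 * 0.84881 = 4.5360 m

4.5360 m


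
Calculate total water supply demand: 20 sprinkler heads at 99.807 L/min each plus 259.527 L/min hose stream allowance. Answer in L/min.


Sprinkler demand = 20 * 99.807 = 1996.14 L/min
Total = 1996.14 + 259.527 = 2255.667 L/min

2255.667 L/min


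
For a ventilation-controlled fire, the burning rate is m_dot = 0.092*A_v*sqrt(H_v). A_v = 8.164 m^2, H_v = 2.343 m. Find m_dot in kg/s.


sqrt(H_v) = 1.5307
m_dot = 0.092 * 8.164 * 1.5307 = 1.1497 kg/s

1.1497 kg/s


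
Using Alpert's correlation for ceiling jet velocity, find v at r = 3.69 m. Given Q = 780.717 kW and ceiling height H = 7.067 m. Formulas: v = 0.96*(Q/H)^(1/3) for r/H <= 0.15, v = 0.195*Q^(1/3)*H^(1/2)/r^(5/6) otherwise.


r/H = 3.69 / 7.067 = 0.52215
r/H > 0.15, so v = 0.195*Q^(1/3)*H^(1/2)/r^(5/6)
Q^(1/3) = 9.2080
H^(1/2) = 2.6584
r^(5/6) = 2.9684
v = 0.195 * 9.2080 * 2.6584 / 2.9684 = 1.6080 m/s

1.6080 m/s


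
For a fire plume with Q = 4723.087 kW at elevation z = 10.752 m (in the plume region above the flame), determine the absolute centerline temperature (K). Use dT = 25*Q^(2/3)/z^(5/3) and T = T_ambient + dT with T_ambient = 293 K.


Q^(2/3) = 281.50
z^(5/3) = 52.378
dT = 25 * 281.50 / 52.378 = 134.36 K
T = 293 + 134.36 = 427.36 K

427.36 K


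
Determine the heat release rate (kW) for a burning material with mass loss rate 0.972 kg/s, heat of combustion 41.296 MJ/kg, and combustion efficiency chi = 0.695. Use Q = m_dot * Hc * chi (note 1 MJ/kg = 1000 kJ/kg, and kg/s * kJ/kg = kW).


Hc = 41.296 MJ/kg = 41.296 * 1000 kJ/kg = 41296 kJ/kg
Q = 0.972 kg/s * 41296 kJ/kg * 0.695 = 27897 kW

27897 kW


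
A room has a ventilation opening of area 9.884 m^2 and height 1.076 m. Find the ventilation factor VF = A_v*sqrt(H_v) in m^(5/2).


sqrt(H_v) = 1.0373
VF = 9.884 * 1.0373 = 10.253 m^(5/2)

10.253 m^(5/2)


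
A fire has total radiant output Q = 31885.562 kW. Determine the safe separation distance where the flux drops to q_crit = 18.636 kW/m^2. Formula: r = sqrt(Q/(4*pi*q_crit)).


4*pi*q_crit = 234.19
Q/(4*pi*q_crit) = 136.15
r = sqrt(136.15) = 11.669 m

11.669 m


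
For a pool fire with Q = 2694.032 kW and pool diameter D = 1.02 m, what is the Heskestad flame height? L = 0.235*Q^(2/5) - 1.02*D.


Q^(2/5) = 23.559
0.235 * Q^(2/5) = 5.5364
1.02 * D = 1.0404
L = 4.4960 m

4.4960 m


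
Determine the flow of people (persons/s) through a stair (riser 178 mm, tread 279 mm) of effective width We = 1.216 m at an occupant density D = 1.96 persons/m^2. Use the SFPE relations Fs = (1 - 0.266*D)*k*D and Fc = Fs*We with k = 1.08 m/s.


1 - 0.266*D = 1 - 0.266*1.96 = 0.47864
Fs = 0.47864 * 1.08 * 1.96 = 1.0132 persons/(s*m)
Fc = 1.0132 * 1.216 = 1.2320 persons/s

1.2320 persons/s


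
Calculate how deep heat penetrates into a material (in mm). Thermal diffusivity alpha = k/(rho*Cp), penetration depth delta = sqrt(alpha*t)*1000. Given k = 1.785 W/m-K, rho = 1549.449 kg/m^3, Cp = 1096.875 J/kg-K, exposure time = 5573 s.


alpha = 1.785 / (1549.449 * 1096.875) = 1.0503e-06 m^2/s
alpha * t = 0.0058532
delta = sqrt(0.0058532) * 1000 = 76.506 mm

76.506 mm


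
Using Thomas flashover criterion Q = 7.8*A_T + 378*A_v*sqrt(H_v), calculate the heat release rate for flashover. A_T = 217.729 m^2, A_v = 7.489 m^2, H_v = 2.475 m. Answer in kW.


7.8*A_T = 1698.3
sqrt(H_v) = 1.5732
378*A_v*sqrt(H_v) = 4453.5
Q = 1698.3 + 4453.5 = 6151.8 kW

6151.8 kW


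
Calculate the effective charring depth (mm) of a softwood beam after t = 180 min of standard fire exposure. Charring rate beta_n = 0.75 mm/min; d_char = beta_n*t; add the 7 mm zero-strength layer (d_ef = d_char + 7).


d_char = 0.75 * 180 = 135 mm
d_ef = 135 + 1.0*7 = 142 mm

142 mm


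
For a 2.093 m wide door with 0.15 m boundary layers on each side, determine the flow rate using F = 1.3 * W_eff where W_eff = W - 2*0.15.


W_eff = 2.093 - 0.30 = 1.793 m
F = 1.3 * 1.793 = 2.3309 persons/s

2.3309 persons/s


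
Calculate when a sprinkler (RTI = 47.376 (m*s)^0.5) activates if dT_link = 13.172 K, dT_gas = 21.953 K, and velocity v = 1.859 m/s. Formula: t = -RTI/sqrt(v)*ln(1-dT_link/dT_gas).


dT_link/dT_gas = 0.60001
ln(1 - 0.60001) = -0.91631
t = -47.376 / sqrt(1.859) * -0.91631 = 31.839 s

31.839 s


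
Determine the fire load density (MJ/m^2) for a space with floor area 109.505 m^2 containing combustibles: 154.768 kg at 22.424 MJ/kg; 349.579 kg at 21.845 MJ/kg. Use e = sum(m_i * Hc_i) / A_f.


Total energy = 154.768*22.424 + 349.579*21.845
= 3470.518 + 7636.553
= 11107.07 MJ
e = 11107.07 / 109.505 = 101.43 MJ/m^2

101.43 MJ/m^2


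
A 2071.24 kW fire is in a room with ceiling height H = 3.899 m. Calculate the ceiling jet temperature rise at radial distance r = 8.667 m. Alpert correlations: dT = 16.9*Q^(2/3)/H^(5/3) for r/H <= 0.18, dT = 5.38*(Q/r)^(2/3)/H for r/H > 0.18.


r/H = 8.667 / 3.899 = 2.2229
r/H > 0.18, so dT = 5.38*(Q/r)^(2/3)/H
Q/r = 238.98
(Q/r)^(2/3) = 38.510
dT = 5.38 * 38.510 / 3.899 = 53.138 K

53.138 K


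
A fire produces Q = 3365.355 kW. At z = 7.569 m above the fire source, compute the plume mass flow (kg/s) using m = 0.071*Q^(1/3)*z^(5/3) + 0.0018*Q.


Q^(1/3) = 14.986
z^(5/3) = 29.179
First term = 0.071 * 14.986 * 29.179 = 31.046
Second term = 0.0018 * 3365.355 = 6.0576
m = 37.103 kg/s

37.103 kg/s


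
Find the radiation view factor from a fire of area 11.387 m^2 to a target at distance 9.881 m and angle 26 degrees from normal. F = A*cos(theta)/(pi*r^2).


cos(26 deg) = 0.89879
pi*r^2 = 306.73
F = 11.387 * 0.89879 / 306.73 = 0.033367

0.033367


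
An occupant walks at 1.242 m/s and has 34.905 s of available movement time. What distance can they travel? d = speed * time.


d = 1.242 * 34.905 = 43.352 m

43.352 m


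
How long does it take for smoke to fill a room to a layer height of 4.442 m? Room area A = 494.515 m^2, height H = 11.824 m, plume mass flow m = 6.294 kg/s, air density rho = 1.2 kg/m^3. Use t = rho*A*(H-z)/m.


H - z = 7.382 m
t = 1.2 * 494.515 * 7.382 / 6.294 = 696.00 s

696.00 s


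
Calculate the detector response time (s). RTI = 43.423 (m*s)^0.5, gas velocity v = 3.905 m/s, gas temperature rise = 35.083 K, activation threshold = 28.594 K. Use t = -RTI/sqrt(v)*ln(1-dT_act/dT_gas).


dT_act/dT_gas = 0.81504
ln(1 - 0.81504) = -1.6876
t = -43.423 / sqrt(3.905) * -1.6876 = 37.084 s

37.084 s


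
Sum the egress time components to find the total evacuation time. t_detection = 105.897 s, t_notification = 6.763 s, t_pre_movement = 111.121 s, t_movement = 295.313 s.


Total = 105.897 + 6.763 + 111.121 + 295.313 = 519.094 s

519.094 s


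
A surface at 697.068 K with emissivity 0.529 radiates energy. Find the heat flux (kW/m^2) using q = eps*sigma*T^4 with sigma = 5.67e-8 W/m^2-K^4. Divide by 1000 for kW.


T^4 = 2.3610e+11
q = 0.529 * 5.67e-8 * 2.3610e+11 / 1000 = 7.0817 kW/m^2

7.0817 kW/m^2


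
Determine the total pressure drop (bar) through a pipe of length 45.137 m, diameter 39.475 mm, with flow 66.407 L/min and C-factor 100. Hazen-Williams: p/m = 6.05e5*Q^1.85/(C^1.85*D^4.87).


Q^1.85 = 2350.2
C^1.85 = 5011.9
D^4.87 = 5.9441e+07
p/m = 0.0047727 bar/m
p_total = 0.0047727 * 45.137 = 0.21542 bar

0.21542 bar


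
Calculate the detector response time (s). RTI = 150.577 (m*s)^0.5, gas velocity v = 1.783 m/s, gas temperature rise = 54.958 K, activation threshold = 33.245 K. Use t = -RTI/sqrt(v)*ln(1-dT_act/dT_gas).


dT_act/dT_gas = 0.60492
ln(1 - 0.60492) = -0.92866
t = -150.577 / sqrt(1.783) * -0.92866 = 104.72 s

104.72 s


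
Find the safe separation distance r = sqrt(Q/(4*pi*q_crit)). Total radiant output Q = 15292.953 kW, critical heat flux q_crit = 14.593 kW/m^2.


4*pi*q_crit = 183.38
Q/(4*pi*q_crit) = 83.394
r = sqrt(83.394) = 9.1321 m

9.1321 m


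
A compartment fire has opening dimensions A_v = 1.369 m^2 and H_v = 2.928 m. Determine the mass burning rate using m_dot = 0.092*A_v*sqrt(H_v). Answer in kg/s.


sqrt(H_v) = 1.7111
m_dot = 0.092 * 1.369 * 1.7111 = 0.21551 kg/s

0.21551 kg/s


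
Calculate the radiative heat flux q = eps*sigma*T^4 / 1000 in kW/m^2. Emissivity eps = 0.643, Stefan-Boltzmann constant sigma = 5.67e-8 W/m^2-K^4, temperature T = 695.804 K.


T^4 = 2.3439e+11
q = 0.643 * 5.67e-8 * 2.3439e+11 / 1000 = 8.5456 kW/m^2

8.5456 kW/m^2


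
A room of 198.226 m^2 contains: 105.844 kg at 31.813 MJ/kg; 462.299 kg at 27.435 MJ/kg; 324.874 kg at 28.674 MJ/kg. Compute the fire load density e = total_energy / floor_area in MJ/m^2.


Total energy = 105.844*31.813 + 462.299*27.435 + 324.874*28.674
= 3367.215 + 12683.17 + 9315.437
= 25365.83 MJ
e = 25365.83 / 198.226 = 127.96 MJ/m^2

127.96 MJ/m^2


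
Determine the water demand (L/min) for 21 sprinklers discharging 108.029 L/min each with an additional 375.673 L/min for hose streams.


Sprinkler demand = 21 * 108.029 = 2268.609 L/min
Total = 2268.609 + 375.673 = 2644.282 L/min

2644.282 L/min


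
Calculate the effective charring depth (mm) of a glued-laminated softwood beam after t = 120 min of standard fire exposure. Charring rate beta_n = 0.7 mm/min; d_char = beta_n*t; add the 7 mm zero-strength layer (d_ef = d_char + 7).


d_char = 0.7 * 120 = 84 mm
d_ef = 84 + 1.0*7 = 91 mm

91 mm


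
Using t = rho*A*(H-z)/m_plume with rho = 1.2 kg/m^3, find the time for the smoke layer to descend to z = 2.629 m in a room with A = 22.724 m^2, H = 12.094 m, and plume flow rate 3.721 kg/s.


H - z = 9.465 m
t = 1.2 * 22.724 * 9.465 / 3.721 = 69.363 s

69.363 s


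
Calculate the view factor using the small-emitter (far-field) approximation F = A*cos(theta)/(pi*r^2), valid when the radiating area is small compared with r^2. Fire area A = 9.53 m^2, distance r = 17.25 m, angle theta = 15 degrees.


cos(15 deg) = 0.96593
pi*r^2 = 934.82
F = 9.53 * 0.96593 / 934.82 = 0.0098471

0.0098471


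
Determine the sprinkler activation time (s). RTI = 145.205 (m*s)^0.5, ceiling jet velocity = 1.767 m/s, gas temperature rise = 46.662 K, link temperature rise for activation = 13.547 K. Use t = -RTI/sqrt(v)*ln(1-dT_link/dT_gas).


dT_link/dT_gas = 0.29032
ln(1 - 0.29032) = -0.34294
t = -145.205 / sqrt(1.767) * -0.34294 = 37.462 s

37.462 s


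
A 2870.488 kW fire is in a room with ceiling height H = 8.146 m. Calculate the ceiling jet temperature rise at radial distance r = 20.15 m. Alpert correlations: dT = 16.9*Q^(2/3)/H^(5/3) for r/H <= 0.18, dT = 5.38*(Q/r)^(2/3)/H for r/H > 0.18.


r/H = 20.15 / 8.146 = 2.4736
r/H > 0.18, so dT = 5.38*(Q/r)^(2/3)/H
Q/r = 142.46
(Q/r)^(2/3) = 27.276
dT = 5.38 * 27.276 / 8.146 = 18.015 K

18.015 K


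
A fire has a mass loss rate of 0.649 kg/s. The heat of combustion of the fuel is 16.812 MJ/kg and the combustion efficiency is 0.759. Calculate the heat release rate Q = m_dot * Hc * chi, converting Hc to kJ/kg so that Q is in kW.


Hc = 16.812 MJ/kg = 16.812 * 1000 kJ/kg = 16812 kJ/kg
Q = 0.649 kg/s * 16812 kJ/kg * 0.759 = 8281.4 kW

8281.4 kW


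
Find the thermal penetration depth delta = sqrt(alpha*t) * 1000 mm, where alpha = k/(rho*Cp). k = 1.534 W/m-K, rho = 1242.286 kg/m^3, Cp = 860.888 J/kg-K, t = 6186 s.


alpha = 1.534 / (1242.286 * 860.888) = 1.4344e-06 m^2/s
alpha * t = 0.0088729
delta = sqrt(0.0088729) * 1000 = 94.196 mm

94.196 mm


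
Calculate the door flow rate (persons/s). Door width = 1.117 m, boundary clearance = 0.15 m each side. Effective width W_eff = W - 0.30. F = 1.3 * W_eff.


W_eff = 1.117 - 0.30 = 0.817 m
F = 1.3 * 0.817 = 1.0621 persons/s

1.0621 persons/s


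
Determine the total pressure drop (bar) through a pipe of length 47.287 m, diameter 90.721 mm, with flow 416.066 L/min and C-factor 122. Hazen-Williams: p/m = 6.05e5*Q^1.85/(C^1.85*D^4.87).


Q^1.85 = 70057
C^1.85 = 7240.5
D^4.87 = 3.4201e+09
p/m = 0.0017116 bar/m
p_total = 0.0017116 * 47.287 = 0.080937 bar

0.080937 bar


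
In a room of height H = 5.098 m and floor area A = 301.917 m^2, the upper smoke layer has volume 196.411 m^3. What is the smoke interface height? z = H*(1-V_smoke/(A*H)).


V/(A*H) = 0.12761
1 - 0.12761 = 0.87239
z = 5.098 * 0.87239 = 4.4475 m

4.4475 m


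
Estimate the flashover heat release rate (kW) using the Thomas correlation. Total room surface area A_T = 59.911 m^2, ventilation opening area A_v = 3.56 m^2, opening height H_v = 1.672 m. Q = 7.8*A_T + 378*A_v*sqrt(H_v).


7.8*A_T = 467.31
sqrt(H_v) = 1.2931
378*A_v*sqrt(H_v) = 1740.0
Q = 467.31 + 1740.0 = 2207.3 kW

2207.3 kW


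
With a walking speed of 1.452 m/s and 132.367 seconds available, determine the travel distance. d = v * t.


d = 1.452 * 132.367 = 192.20 m

192.20 m


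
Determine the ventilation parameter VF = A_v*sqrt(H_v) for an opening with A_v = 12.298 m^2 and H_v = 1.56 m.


sqrt(H_v) = 1.2490
VF = 12.298 * 1.2490 = 15.360 m^(5/2)

15.360 m^(5/2)


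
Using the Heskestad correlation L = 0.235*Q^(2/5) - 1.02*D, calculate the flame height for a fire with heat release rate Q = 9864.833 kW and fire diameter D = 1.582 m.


Q^(2/5) = 39.595
0.235 * Q^(2/5) = 9.3047
1.02 * D = 1.6136
L = 7.6911 m

7.6911 m


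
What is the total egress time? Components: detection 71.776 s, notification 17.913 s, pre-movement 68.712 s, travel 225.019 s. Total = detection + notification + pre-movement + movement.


Total = 71.776 + 17.913 + 68.712 + 225.019 = 383.42 s

383.42 s


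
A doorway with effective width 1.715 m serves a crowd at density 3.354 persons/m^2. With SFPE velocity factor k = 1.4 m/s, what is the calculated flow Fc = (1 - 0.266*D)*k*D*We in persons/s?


1 - 0.266*D = 1 - 0.266*3.354 = 0.10784
Fs = 0.10784 * 1.4 * 3.354 = 0.50635 persons/(s*m)
Fc = 0.50635 * 1.715 = 0.86840 persons/s

0.86840 persons/s


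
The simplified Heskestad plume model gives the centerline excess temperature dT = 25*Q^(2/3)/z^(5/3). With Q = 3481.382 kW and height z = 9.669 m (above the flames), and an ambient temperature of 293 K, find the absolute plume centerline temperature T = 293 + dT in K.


Q^(2/3) = 229.70
z^(5/3) = 43.884
dT = 25 * 229.70 / 43.884 = 130.86 K
T = 293 + 130.86 = 423.86 K

423.86 K


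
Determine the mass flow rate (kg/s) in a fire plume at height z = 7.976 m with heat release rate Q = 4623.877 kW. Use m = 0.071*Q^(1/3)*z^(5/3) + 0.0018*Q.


Q^(1/3) = 16.660
z^(5/3) = 31.840
First term = 0.071 * 16.660 * 31.840 = 37.662
Second term = 0.0018 * 4623.877 = 8.3230
m = 45.985 kg/s

45.985 kg/s


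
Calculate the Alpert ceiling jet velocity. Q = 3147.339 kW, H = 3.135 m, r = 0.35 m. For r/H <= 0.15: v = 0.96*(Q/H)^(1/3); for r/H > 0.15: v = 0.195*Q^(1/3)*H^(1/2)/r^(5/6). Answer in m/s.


r/H = 0.35 / 3.135 = 0.11164
r/H <= 0.15, so v = 0.96*(Q/H)^(1/3)
Q/H = 1003.9
(Q/H)^(1/3) = 10.013
v = 0.96 * 10.013 = 9.6126 m/s

9.6126 m/s


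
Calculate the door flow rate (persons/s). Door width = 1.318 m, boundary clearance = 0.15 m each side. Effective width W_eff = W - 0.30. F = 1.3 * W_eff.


W_eff = 1.318 - 0.30 = 1.018 m
F = 1.3 * 1.018 = 1.3234 persons/s

1.3234 persons/s


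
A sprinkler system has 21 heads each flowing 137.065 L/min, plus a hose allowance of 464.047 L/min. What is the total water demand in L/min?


Sprinkler demand = 21 * 137.065 = 2878.365 L/min
Total = 2878.365 + 464.047 = 3342.412 L/min

3342.412 L/min


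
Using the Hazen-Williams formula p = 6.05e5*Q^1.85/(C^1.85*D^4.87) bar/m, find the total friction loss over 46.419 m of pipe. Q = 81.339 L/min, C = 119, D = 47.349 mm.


Q^1.85 = 3420.2
C^1.85 = 6914.5
D^4.87 = 1.4413e+08
p/m = 0.0020763 bar/m
p_total = 0.0020763 * 46.419 = 0.096378 bar

0.096378 bar


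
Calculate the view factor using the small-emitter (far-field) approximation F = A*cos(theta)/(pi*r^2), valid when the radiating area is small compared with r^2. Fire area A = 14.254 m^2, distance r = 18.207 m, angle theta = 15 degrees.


cos(15 deg) = 0.96593
pi*r^2 = 1041.4
F = 14.254 * 0.96593 / 1041.4 = 0.013221

0.013221


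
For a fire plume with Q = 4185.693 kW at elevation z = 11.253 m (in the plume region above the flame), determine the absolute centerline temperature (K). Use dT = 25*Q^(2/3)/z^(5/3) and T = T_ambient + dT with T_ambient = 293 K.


Q^(2/3) = 259.72
z^(5/3) = 56.509
dT = 25 * 259.72 / 56.509 = 114.90 K
T = 293 + 114.90 = 407.90 K

407.90 K


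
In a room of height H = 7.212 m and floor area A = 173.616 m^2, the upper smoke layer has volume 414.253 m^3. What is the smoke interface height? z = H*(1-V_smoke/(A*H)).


V/(A*H) = 0.33084
1 - 0.33084 = 0.66916
z = 7.212 * 0.66916 = 4.8260 m

4.8260 m


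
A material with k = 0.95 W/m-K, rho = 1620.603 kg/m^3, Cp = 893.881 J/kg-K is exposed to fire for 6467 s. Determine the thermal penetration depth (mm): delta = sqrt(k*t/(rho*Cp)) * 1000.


alpha = 0.95 / (1620.603 * 893.881) = 6.5579e-07 m^2/s
alpha * t = 0.0042410
delta = sqrt(0.0042410) * 1000 = 65.123 mm

65.123 mm


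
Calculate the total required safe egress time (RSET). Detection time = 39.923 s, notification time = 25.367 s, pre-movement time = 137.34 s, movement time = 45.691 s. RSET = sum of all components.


Total = 39.923 + 25.367 + 137.34 + 45.691 = 248.321 s

248.321 s


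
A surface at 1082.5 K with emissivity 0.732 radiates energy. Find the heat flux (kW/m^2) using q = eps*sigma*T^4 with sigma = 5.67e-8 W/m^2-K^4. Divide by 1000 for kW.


T^4 = 1.3731e+12
q = 0.732 * 5.67e-8 * 1.3731e+12 / 1000 = 56.991 kW/m^2

56.991 kW/m^2


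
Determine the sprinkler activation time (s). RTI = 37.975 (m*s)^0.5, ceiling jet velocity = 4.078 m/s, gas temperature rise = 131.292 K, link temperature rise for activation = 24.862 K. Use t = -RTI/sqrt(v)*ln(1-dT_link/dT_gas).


dT_link/dT_gas = 0.18936
ln(1 - 0.18936) = -0.20994
t = -37.975 / sqrt(4.078) * -0.20994 = 3.9479 s

3.9479 s
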